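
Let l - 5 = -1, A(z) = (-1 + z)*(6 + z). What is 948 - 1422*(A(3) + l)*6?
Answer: -186756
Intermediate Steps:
l = 4 (l = 5 - 1 = 4)
948 - 1422*(A(3) + l)*6 = 948 - 1422*((-6 + 3**2 + 5*3) + 4)*6 = 948 - 1422*((-6 + 9 + 15) + 4)*6 = 948 - 1422*(18 + 4)*6 = 948 - 31284*6 = 948 - 1422*132 = 948 - 187704 = -186756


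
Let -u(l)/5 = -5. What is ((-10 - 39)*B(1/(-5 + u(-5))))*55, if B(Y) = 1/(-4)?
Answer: 2695/4 ≈ 673.75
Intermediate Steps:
u(l) = 25 (u(l) = -5*(-5) = 25)
B(Y) = -¼
((-10 - 39)*B(1/(-5 + u(-5))))*55 = ((-10 - 39)*(-¼))*55 = -49*(-¼)*55 = (49/4)*55 = 2695/4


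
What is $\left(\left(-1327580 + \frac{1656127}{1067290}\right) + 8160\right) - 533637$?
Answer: $- \frac{1977747549403}{1067290} \approx -1.8531 \cdot 10^{6}$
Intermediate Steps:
$\left(\left(-1327580 + \frac{1656127}{1067290}\right) + 8160\right) - 533637 = \left(- \frac{1416911202073}{1067290} + 8160\right) - 533637 = - \frac{1408202115673}{1067290} - 533637 = - \frac{1977747549403}{1067290}$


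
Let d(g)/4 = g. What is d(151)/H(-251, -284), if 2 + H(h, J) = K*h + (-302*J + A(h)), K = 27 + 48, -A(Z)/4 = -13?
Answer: 604/66993 ≈ 0.0090159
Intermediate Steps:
d(g) = 4*g
A(Z) = 52 (A(Z) = -4*(-13) = 52)
K = 75
H(h, J) = 50 - 302*J + 75*h (H(h, J) = -2 + (75*h + (-302*J + 52)) = -2 + (75*h + (52 - 302*J)) = -2 + (52 - 302*J + 75*h) = 50 - 302*J + 75*h)
d(151)/H(-251, -284) = (4*151)/(50 - 302*(-284) + 75*(-251)) = 604/(50 + 85768 - 18825) = 604/66993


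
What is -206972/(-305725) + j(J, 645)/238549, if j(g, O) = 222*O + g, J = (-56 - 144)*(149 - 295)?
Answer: 102076896378/72930393025 ≈ 1.3996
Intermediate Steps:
J = 29200 (J = -200*(-146) = 29200)
j(g, O) = g + 222*O
-206972/(-305725) + j(J, 645)/238549 = -206972/(-305725) + (29200 + 222*645)/238549 = -206972*(-1/305725) + (29200 + 143190)*(1/238549) = 206972/305725 + 172390*(1/238549) = 206972/305725 + 172390/238549 = 102076896378/72930393025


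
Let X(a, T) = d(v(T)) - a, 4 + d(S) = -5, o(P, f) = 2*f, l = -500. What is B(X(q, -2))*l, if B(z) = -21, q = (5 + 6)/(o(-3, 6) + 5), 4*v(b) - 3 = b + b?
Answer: 10500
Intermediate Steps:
v(b) = ¾ + b/2 (v(b) = ¾ + (b + b)/4 = ¾ + (2*b)/4 = ¾ + b/2)
d(S) = -9 (d(S) = -4 - 5 = -9)
q = 11/17 (q = (5 + 6)/(2*6 + 5) = 11/(12 + 5) = 11/17 ≈ 0.64706)
X(a, T) = -9 - a
B(X(q, -2))*l = -21*(-500) = 10500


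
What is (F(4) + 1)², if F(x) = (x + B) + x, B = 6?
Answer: 225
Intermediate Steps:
F(x) = 6 + 2*x (F(x) = (x + 6) + x = (6 + x) + x = 6 + 2*x)
(F(4) + 1)² = ((6 + 2*4) + 1)² = ((6 + 8) + 1)² = (14 + 1)² = 15² = 225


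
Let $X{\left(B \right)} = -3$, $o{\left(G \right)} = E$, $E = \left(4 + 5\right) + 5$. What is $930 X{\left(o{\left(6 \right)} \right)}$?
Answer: $-2790$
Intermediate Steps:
$E = 14$ ($E = 9 + 5 = 14$)
$o{\left(G \right)} = 14$
$930 X{\left(o{\left(6 \right)} \right)} = 930 \left(-3\right) = -2790$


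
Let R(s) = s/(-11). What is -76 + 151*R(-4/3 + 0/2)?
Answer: -1904/33 ≈ -57.697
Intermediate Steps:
R(s) = -s/11 (R(s) = s*(-1/11) = -s/11)
-76 + 151*R(-4/3 + 0/2) = -76 + 151*(-(-4/3 + 0/2)/11) = -76 + 151*(-(-4*1/3 + 0*(1/2))/11) = -76 + 151*(-(-4/3 + 0)/11) = -76 + 151*(-1/11*(-4/3)) = -76 + 151*(4/33) = -76 + 604/33 = -1904/33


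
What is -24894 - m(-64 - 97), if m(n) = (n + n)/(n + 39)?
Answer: -1518695/61 ≈ -24897.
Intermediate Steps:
m(n) = 2*n/(39 + n) (m(n) = (2*n)/(39 + n) = 2*n/(39 + n))
-24894 - m(-64 - 97) = -24894 - 2*(-64 - 97)/(39 + (-64 - 97)) = -24894 - 2*(-161)/(39 - 161) = -24894 - 2*(-161)/(-122) = -24894 - 2*(-161)*(-1)/122 = -24894 - 1*161/61 = -24894 - 161/61 = -1518695/61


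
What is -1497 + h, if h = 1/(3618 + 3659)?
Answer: -10893668/7277 ≈ -1497.0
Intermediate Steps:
h = 1/7277 ≈ 0.00013742
-1497 + h = -1497 + 1/7277 = -10893668/7277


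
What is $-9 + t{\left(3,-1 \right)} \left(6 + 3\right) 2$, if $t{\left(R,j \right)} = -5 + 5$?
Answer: $-9$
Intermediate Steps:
$t{\left(R,j \right)} = 0$
$-9 + t{\left(3,-1 \right)} \left(6 + 3\right) 2 = -9 + 0 \left(6 + 3\right) 2 = -9 + 0 \cdot 9 \cdot 2 = -9 + 0 \cdot 2 = -9 + 0 = -9$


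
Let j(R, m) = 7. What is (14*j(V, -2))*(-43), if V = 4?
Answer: -4214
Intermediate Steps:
(14*j(V, -2))*(-43) = (14*7)*(-43) = 98*(-43) = -4214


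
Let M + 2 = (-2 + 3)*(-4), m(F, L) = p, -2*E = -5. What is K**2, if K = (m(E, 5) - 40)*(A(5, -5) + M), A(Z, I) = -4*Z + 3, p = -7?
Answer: 1168561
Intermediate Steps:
E = 5/2 (E = -1/2*(-5) = 5/2 ≈ 2.5000)
m(F, L) = -7
A(Z, I) = 3 - 4*Z
M = -6 (M = -2 + (-2 + 3)*(-4) = -2 + 1*(-4) = -2 - 4 = -6)
K = 1081 (K = (-7 - 40)*((3 - 4*5) - 6) = -47*((3 - 20) - 6) = -47*(-17 - 6) = -47*(-23) = 1081)
K**2 = 1081**2 = 1168561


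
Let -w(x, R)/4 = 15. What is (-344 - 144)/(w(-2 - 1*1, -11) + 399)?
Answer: -488/339 ≈ -1.4395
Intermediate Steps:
w(x, R) = -60 (w(x, R) = -4*15 = -60)
(-344 - 144)/(w(-2 - 1*1, -11) + 399) = (-344 - 144)/(-60 + 399) = -488/339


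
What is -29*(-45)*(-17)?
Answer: -22185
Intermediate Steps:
-29*(-45)*(-17) = 1305*(-17) = -22185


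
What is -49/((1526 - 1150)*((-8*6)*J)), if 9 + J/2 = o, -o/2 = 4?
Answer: -49/613632 ≈ -7.9852e-5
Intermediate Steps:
o = -8 (o = -2*4 = -8)
J = -34 (J = -18 + 2*(-8) = -18 - 16 = -34)
-49/((1526 - 1150)*((-8*6)*J)) = -49/((1526 - 1150)*(-8*6*(-34))) = -49/(376*((-48*(-34)))) = -49/(376*1632) = -49*1/613632 = -49/613632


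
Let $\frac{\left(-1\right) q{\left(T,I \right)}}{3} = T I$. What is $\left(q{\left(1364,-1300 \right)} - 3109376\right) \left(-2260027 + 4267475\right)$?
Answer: $4436909748352$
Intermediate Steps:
$q{\left(T,I \right)} = - 3 I T$ ($q{\left(T,I \right)} = - 3 T I = - 3 I T$)
$\left(q{\left(1364,-1300 \right)} - 3109376\right) \left(-2260027 + 4267475\right) = \left(\left(-3\right) \left(-1300\right) 1364 - 3109376\right) \left(-2260027 + 4267475\right) = \left(5319600 - 3109376\right) 2007448 = 2210224 \cdot 2007448 = 4436909748352$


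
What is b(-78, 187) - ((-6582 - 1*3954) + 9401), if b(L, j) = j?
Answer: 1322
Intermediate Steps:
b(-78, 187) - ((-6582 - 1*3954) + 9401) = 187 - ((-6582 - 1*3954) + 9401) = 187 - ((-6582 - 3954) + 9401) = 187 - (-10536 + 9401) = 187 - 1*(-1135) = 187 + 1135 = 1322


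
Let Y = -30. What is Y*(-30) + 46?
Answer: 946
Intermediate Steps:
Y*(-30) + 46 = -30*(-30) + 46 = 900 + 46 = 946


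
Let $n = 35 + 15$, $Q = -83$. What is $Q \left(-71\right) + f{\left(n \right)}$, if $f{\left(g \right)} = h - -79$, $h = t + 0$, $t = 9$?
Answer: $5981$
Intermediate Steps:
$h = 9$ ($h = 9 + 0 = 9$)
$n = 50$
$f{\left(g \right)} = 88$ ($f{\left(g \right)} = 9 - -79 = 9 + 79 = 88$)
$Q \left(-71\right) + f{\left(n \right)} = \left(-83\right) \left(-71\right) + 88 = 5893 + 88 = 5981$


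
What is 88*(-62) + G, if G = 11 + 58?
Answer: -5387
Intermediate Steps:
G = 69
88*(-62) + G = 88*(-62) + 69 = -5456 + 69 = -5387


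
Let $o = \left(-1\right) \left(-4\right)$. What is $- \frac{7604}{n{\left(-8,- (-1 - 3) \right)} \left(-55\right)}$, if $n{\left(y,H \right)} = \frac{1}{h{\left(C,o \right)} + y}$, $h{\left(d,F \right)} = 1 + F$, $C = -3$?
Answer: $- \frac{22812}{55} \approx -414.76$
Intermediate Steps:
$o = 4$
$n{\left(y,H \right)} = \frac{1}{5 + y}$ ($n{\left(y,H \right)} = \frac{1}{\left(1 + 4\right) + y} = \frac{1}{5 + y}$)
$- \frac{7604}{n{\left(-8,- (-1 - 3) \right)} \left(-55\right)} = - \frac{7604}{\frac{1}{5 - 8} \left(-55\right)} = - \frac{7604}{\frac{1}{-3} \left(-55\right)} = - \frac{7604}{\left(- \frac{1}{3}\right) \left(-55\right)} = - \frac{7604}{\frac{55}{3}} = \left(-7604\right) \frac{3}{55} = - \frac{22812}{55}$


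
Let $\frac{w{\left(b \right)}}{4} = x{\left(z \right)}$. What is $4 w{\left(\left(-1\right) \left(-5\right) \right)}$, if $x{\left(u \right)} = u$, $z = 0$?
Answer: $0$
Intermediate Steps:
$w{\left(b \right)} = 0$ ($w{\left(b \right)} = 4 \cdot 0 = 0$)
$4 w{\left(\left(-1\right) \left(-5\right) \right)} = 4 \cdot 0 = 0$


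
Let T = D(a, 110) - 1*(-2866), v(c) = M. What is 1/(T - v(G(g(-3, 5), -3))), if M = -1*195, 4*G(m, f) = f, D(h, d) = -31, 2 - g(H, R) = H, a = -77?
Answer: 1/3030 ≈ 0.00033003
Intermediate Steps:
g(H, R) = 2 - H
G(m, f) = f/4
M = -195
v(c) = -195
T = 2835 (T = -31 - 1*(-2866) = -31 + 2866 = 2835)
1/(T - v(G(g(-3, 5), -3))) = 1/(2835 - 1*(-195)) = 1/(2835 + 195) = 1/3030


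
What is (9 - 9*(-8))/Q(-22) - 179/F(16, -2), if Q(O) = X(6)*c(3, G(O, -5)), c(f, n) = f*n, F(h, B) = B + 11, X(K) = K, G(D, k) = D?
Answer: -7957/396 ≈ -20.093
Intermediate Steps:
F(h, B) = 11 + B
Q(O) = 18*O (Q(O) = 6*(3*O) = 18*O)
(9 - 9*(-8))/Q(-22) - 179/F(16, -2) = (9 - 9*(-8))/((18*(-22))) - 179/(11 - 2) = (9 + 72)/(-396) - 179/9 = 81*(-1/396) - 179*⅑ = -9/44 - 179/9 = -7957/396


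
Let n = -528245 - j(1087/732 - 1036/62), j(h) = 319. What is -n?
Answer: 528564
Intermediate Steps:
n = -528564 (n = -528245 - 1*319 = -528245 - 319 = -528564)
-n = -1*(-528564) = 528564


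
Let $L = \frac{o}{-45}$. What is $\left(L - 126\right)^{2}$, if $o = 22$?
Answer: $\frac{32398864}{2025} \approx 15999.0$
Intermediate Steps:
$L = - \frac{22}{45}$ ($L = \frac{22}{-45} = 22 \left(- \frac{1}{45}\right) = - \frac{22}{45} \approx -0.48889$)
$\left(L - 126\right)^{2} = \left(- \frac{22}{45} - 126\right)^{2} = \left(- \frac{5692}{45}\right)^{2} = \frac{32398864}{2025}$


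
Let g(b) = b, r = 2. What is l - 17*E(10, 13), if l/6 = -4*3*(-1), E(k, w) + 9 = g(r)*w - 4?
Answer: -149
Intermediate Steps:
E(k, w) = -13 + 2*w (E(k, w) = -9 + (2*w - 4) = -9 + (-4 + 2*w) = -13 + 2*w)
l = 72 (l = 6*(-4*3*(-1)) = 6*(-12*(-1)) = 6*12 = 72)
l - 17*E(10, 13) = 72 - 17*(-13 + 2*13) = 72 - 17*(-13 + 26) = 72 - 17*13 = 72 - 221 = -149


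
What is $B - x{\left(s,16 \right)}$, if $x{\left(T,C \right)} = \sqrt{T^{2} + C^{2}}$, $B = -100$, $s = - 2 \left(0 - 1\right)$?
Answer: $-100 - 2 \sqrt{65} \approx -116.12$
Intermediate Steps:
$s = 2$ ($s = \left(-2\right) \left(-1\right) = 2$)
$x{\left(T,C \right)} = \sqrt{C^{2} + T^{2}}$
$B - x{\left(s,16 \right)} = -100 - \sqrt{16^{2} + 2^{2}} = -100 - \sqrt{256 + 4} = -100 - \sqrt{260} = -100 - 2 \sqrt{65}$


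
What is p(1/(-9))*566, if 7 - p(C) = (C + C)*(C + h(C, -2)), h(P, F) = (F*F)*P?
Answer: 315262/81 ≈ 3892.1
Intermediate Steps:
h(P, F) = P*F² (h(P, F) = F²*P = P*F²)
p(C) = 7 - 10*C² (p(C) = 7 - (C + C)*(C + C*(-2)²) = 7 - 2*C*(C + C*4) = 7 - 2*C*(C + 4*C) = 7 - 2*C*5*C = 7 - 10*C²)
p(1/(-9))*566 = (7 - 10*(1/(-9))²)*566 = (7 - 10*(-⅑)²)*566 = (7 - 10*1/81)*566 = (7 - 10/81)*566 = (557/81)*566 = 315262/81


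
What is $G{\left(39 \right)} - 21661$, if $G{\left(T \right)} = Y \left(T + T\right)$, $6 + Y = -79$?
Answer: $-28291$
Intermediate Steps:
$Y = -85$ ($Y = -6 - 79 = -85$)
$G{\left(T \right)} = - 170 T$ ($G{\left(T \right)} = - 85 \left(T + T\right) = - 85 \cdot 2 T = - 170 T$)
$G{\left(39 \right)} - 21661 = \left(-170\right) 39 - 21661 = -6630 - 21661 = -28291$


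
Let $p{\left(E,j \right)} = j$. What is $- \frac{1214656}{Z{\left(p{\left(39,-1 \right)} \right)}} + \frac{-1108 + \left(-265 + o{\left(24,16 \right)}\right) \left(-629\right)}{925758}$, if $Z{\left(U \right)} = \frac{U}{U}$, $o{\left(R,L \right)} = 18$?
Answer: $- \frac{1124477354993}{925758} \approx -1.2147 \cdot 10^{6}$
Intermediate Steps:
$Z{\left(U \right)} = 1$
$- \frac{1214656}{Z{\left(p{\left(39,-1 \right)} \right)}} + \frac{-1108 + \left(-265 + o{\left(24,16 \right)}\right) \left(-629\right)}{925758} = - \frac{1214656}{1} + \frac{-1108 + \left(-265 + 18\right) \left(-629\right)}{925758} = \left(-1214656\right) 1 + \left(-1108 - -155363\right) \frac{1}{925758} = -1214656 + \left(-1108 + 155363\right) \frac{1}{925758} = -1214656 + 154255 \cdot \frac{1}{925758} = -1214656 + \frac{154255}{925758} = - \frac{1124477354993}{925758}$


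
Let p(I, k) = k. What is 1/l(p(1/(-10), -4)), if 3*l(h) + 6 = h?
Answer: -3/10 ≈ -0.30000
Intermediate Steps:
l(h) = -2 + h/3
1/l(p(1/(-10), -4)) = 1/(-2 + (⅓)*(-4)) = 1/(-2 - 4/3) = 1/(-10/3) = -3/10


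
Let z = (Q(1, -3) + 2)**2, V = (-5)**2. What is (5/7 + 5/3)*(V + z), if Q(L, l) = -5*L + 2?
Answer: 1300/21 ≈ 61.905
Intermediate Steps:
Q(L, l) = 2 - 5*L
V = 25
z = 1 (z = ((2 - 5*1) + 2)**2 = ((2 - 5) + 2)**2 = (-3 + 2)**2 = (-1)**2 = 1)
(5/7 + 5/3)*(V + z) = (5/7 + 5/3)*(25 + 1) = (5*(1/7) + 5*(1/3))*26 = (5/7 + 5/3)*26 = (50/21)*26 = 1300/21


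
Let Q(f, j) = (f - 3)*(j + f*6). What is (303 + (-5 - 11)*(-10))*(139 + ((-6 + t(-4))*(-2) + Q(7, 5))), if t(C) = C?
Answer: 160661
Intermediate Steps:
Q(f, j) = (-3 + f)*(j + 6*f)
(303 + (-5 - 11)*(-10))*(139 + ((-6 + t(-4))*(-2) + Q(7, 5))) = (303 + (-5 - 11)*(-10))*(139 + ((-6 - 4)*(-2) + (-18*7 - 3*5 + 6*7² + 7*5))) = (303 - 16*(-10))*(139 + (-10*(-2) + (-126 - 15 + 6*49 + 35))) = (303 + 160)*(139 + (20 + (-126 - 15 + 294 + 35))) = 463*(139 + (20 + 188)) = 463*(139 + 208) = 463*347 = 160661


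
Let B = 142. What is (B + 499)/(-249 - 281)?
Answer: -641/530 ≈ -1.2094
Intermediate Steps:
(B + 499)/(-249 - 281) = (142 + 499)/(-249 - 281) = 641/(-530) = 641*(-1/530) = -641/530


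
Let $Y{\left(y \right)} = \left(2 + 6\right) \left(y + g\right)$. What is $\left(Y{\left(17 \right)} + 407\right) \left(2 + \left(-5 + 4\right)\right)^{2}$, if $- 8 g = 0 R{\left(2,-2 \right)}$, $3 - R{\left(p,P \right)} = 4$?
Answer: $543$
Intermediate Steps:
$R{\left(p,P \right)} = -1$ ($R{\left(p,P \right)} = 3 - 4 = -1$)
$g = 0$ ($g = - \frac{0 \left(-1\right)}{8} = \left(- \frac{1}{8}\right) 0 = 0$)
$Y{\left(y \right)} = 8 y$ ($Y{\left(y \right)} = \left(2 + 6\right) \left(y + 0\right) = 8 y$)
$\left(Y{\left(17 \right)} + 407\right) \left(2 + \left(-5 + 4\right)\right)^{2} = \left(8 \cdot 17 + 407\right) \left(2 + \left(-5 + 4\right)\right)^{2} = \left(136 + 407\right) \left(2 - 1\right)^{2} = 543 \cdot 1^{2} = 543 \cdot 1 = 543$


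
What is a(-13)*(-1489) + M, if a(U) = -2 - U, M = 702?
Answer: -15677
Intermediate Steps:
a(-13)*(-1489) + M = (-2 - 1*(-13))*(-1489) + 702 = (-2 + 13)*(-1489) + 702 = 11*(-1489) + 702 = -16379 + 702 = -15677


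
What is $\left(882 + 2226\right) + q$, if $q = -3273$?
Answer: $-165$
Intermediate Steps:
$\left(882 + 2226\right) + q = \left(882 + 2226\right) - 3273 = 3108 - 3273 = -165$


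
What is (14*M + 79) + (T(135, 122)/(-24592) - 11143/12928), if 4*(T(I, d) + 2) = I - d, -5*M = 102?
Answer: -20611696093/99351680 ≈ -207.46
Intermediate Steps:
M = -102/5 (M = -⅕*102 = -102/5 ≈ -20.400)
T(I, d) = -2 - d/4 + I/4 (T(I, d) = -2 + (I - d)/4 = -2 + (-d/4 + I/4) = -2 - d/4 + I/4)
(14*M + 79) + (T(135, 122)/(-24592) - 11143/12928) = (14*(-102/5) + 79) + ((-2 - ¼*122 + (¼)*135)/(-24592) - 11143/12928) = (-1428/5 + 79) + ((-2 - 61/2 + 135/4)*(-1/24592) - 11143*1/12928) = -1033/5 + ((5/4)*(-1/24592) - 11143/12928) = -1033/5 + (-5/98368 - 11143/12928) = -1033/5 - 17127801/19870336 = -20611696093/99351680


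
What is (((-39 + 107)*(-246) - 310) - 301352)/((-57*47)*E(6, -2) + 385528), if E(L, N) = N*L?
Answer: -159195/208838 ≈ -0.76229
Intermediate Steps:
E(L, N) = L*N
(((-39 + 107)*(-246) - 310) - 301352)/((-57*47)*E(6, -2) + 385528) = (((-39 + 107)*(-246) - 310) - 301352)/((-57*47)*(6*(-2)) + 385528) = ((68*(-246) - 310) - 301352)/(-2679*(-12) + 385528) = ((-16728 - 310) - 301352)/(32148 + 385528) = (-17038 - 301352)/417676 = -318390*1/417676 = -159195/208838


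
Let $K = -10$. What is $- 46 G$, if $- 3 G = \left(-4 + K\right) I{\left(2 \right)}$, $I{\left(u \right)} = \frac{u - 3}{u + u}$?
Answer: $\frac{161}{3} \approx 53.667$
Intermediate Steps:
$I{\left(u \right)} = \frac{-3 + u}{2 u}$
$G = - \frac{7}{6}$ ($G = - \frac{\left(-4 - 10\right) \frac{-3 + 2}{2 \cdot 2}}{3} = - \frac{\left(-14\right) \frac{1}{2} \cdot \frac{1}{2} \left(-1\right)}{3} = - \frac{\left(-14\right) \left(- \frac{1}{4}\right)}{3} = \left(- \frac{1}{3}\right) \frac{7}{2} = - \frac{7}{6} \approx -1.1667$)
$- 46 G = \left(-46\right) \left(- \frac{7}{6}\right) = \frac{161}{3}$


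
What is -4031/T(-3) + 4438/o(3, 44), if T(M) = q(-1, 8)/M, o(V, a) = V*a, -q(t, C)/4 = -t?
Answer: -394631/132 ≈ -2989.6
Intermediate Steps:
q(t, C) = 4*t (q(t, C) = -(-4)*t = 4*t)
T(M) = -4/M (T(M) = (4*(-1))/M = -4/M)
-4031/T(-3) + 4438/o(3, 44) = -4031/((-4/(-3))) + 4438/((3*44)) = -4031/((-4*(-⅓))) + 4438/132 = -4031/4/3 + 4438*(1/132) = -4031*¾ + 2219/66 = -12093/4 + 2219/66 = -394631/132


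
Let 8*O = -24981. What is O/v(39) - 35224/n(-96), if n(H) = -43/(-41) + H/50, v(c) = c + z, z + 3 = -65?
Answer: 8398575233/207176 ≈ 40538.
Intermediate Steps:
z = -68 (z = -3 - 65 = -68)
v(c) = -68 + c (v(c) = c - 68 = -68 + c)
n(H) = 43/41 + H/50 (n(H) = -43*(-1/41) + H*(1/50) = 43/41 + H/50)
O = -24981/8 (O = (⅛)*(-24981) = -24981/8 ≈ -3122.6)
O/v(39) - 35224/n(-96) = -24981/(8*(-68 + 39)) - 35224/(43/41 + (1/50)*(-96)) = -24981/8/(-29) - 35224/(43/41 - 48/25) = -24981/8*(-1/29) - 35224/(-893/1025) = 24981/232 - 35224*(-1025/893) = 24981/232 + 36104600/893 = 8398575233/207176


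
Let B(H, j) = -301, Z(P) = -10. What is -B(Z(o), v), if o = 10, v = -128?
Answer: 301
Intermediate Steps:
-B(Z(o), v) = -1*(-301) = 301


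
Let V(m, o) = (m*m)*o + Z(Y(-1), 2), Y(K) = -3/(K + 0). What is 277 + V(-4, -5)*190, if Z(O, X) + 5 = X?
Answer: -15493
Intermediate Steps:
Y(K) = -3/K
Z(O, X) = -5 + X
V(m, o) = -3 + o*m² (V(m, o) = (m*m)*o + (-5 + 2) = m²*o - 3 = o*m² - 3 = -3 + o*m²)
277 + V(-4, -5)*190 = 277 + (-3 - 5*(-4)²)*190 = 277 + (-3 - 5*16)*190 = 277 + (-3 - 80)*190 = 277 - 83*190 = 277 - 15770 = -15493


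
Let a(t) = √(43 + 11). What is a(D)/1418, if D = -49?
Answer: 3*√6/1418 ≈ 0.0051823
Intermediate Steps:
a(t) = 3*√6 (a(t) = √54 = 3*√6)
a(D)/1418 = (3*√6)/1418 = (3*√6)*(1/1418) = 3*√6/1418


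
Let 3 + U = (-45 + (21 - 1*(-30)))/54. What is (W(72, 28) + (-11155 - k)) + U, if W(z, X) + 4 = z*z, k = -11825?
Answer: 52624/9 ≈ 5847.1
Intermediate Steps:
U = -26/9 (U = -3 + (-45 + (21 - 1*(-30)))/54 = -3 + (-45 + (21 + 30))/54 = -3 + (-45 + 51)/54 = -3 + (1/54)*6 = -3 + 1/9 = -26/9 ≈ -2.8889)
W(z, X) = -4 + z**2 (W(z, X) = -4 + z*z = -4 + z**2)
(W(72, 28) + (-11155 - k)) + U = ((-4 + 72**2) + (-11155 - 1*(-11825))) - 26/9 = ((-4 + 5184) + (-11155 + 11825)) - 26/9 = (5180 + 670) - 26/9 = 5850 - 26/9 = 52624/9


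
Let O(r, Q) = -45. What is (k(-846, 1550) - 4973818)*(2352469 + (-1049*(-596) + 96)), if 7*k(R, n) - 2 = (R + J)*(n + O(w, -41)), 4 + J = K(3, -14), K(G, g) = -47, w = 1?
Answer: -107696104892221/7 ≈ -1.5385e+13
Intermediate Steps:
J = -51 (J = -4 - 47 = -51)
k(R, n) = 2/7 + (-51 + R)*(-45 + n)/7 (k(R, n) = 2/7 + ((R - 51)*(n - 45))/7 = 2/7 + ((-51 + R)*(-45 + n))/7 = 2/7 + (-51 + R)*(-45 + n)/7)
(k(-846, 1550) - 4973818)*(2352469 + (-1049*(-596) + 96)) = ((2297/7 - 51/7*1550 - 45/7*(-846) + (⅐)*(-846)*1550) - 4973818)*(2352469 + (-1049*(-596) + 96)) = ((2297/7 - 79050/7 + 38070/7 - 1311300/7) - 4973818)*(2352469 + (625204 + 96)) = (-1349983/7 - 4973818)*(2352469 + 625300) = -36166709/7*2977769 = -107696104892221/7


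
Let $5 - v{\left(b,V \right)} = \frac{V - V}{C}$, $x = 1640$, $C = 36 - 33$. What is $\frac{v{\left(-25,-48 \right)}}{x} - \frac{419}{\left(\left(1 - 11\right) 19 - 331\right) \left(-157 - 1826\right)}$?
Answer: $\frac{895711}{338870904} \approx 0.0026432$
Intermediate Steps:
$C = 3$ ($C = 36 - 33 = 3$)
$v{\left(b,V \right)} = 5$ ($v{\left(b,V \right)} = 5 - \frac{V - V}{3} = 5 - 0 \cdot \frac{1}{3} = 5 - 0 = 5 + 0 = 5$)
$\frac{v{\left(-25,-48 \right)}}{x} - \frac{419}{\left(\left(1 - 11\right) 19 - 331\right) \left(-157 - 1826\right)} = \frac{5}{1640} - \frac{419}{\left(\left(1 - 11\right) 19 - 331\right) \left(-157 - 1826\right)} = 5 \cdot \frac{1}{1640} - \frac{419}{\left(\left(-10\right) 19 - 331\right) \left(-1983\right)} = \frac{1}{328} - \frac{419}{\left(-190 - 331\right) \left(-1983\right)} = \frac{1}{328} - \frac{419}{\left(-521\right) \left(-1983\right)} = \frac{1}{328} - \frac{419}{1033143} = \frac{895711}{338870904}$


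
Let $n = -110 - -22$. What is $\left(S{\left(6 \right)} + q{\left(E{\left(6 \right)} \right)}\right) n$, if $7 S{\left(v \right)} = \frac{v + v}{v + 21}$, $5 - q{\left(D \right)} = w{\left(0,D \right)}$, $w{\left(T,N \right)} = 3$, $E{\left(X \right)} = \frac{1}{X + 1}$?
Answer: $- \frac{11440}{63} \approx -181.59$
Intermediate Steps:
$E{\left(X \right)} = \frac{1}{1 + X}$
$n = -88$ ($n = -110 + 22 = -88$)
$q{\left(D \right)} = 2$ ($q{\left(D \right)} = 5 - 3 = 2$)
$S{\left(v \right)} = \frac{2 v}{7 \left(21 + v\right)}$ ($S{\left(v \right)} = \frac{\left(v + v\right) \frac{1}{v + 21}}{7} = \frac{2 v \frac{1}{21 + v}}{7} = \frac{2 v}{7 \left(21 + v\right)}$)
$\left(S{\left(6 \right)} + q{\left(E{\left(6 \right)} \right)}\right) n = \left(\frac{2}{7} \cdot 6 \frac{1}{21 + 6} + 2\right) \left(-88\right) = \left(\frac{2}{7} \cdot 6 \cdot \frac{1}{27} + 2\right) \left(-88\right) = \left(\frac{4}{63} + 2\right) \left(-88\right) = \frac{130}{63} \left(-88\right) = - \frac{11440}{63}$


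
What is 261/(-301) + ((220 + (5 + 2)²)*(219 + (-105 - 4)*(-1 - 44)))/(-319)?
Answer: -414968415/96019 ≈ -4321.7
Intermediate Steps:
261/(-301) + ((220 + (5 + 2)²)*(219 + (-105 - 4)*(-1 - 44)))/(-319) = 261*(-1/301) + ((220 + 7²)*(219 - 109*(-45)))*(-1/319) = -261/301 + ((220 + 49)*(219 + 4905))*(-1/319) = -261/301 + (269*5124)*(-1/319) = -261/301 + 1378356*(-1/319) = -261/301 - 1378356/319 = -414968415/96019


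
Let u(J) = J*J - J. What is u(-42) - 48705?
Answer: -46899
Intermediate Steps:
u(J) = J**2 - J
u(-42) - 48705 = -42*(-1 - 42) - 48705 = -42*(-43) - 48705 = 1806 - 48705 = -46899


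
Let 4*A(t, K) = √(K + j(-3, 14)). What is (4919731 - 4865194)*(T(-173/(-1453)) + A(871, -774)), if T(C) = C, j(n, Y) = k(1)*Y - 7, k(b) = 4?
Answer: 9434901/1453 + 272685*I*√29/4 ≈ 6493.4 + 3.6711e+5*I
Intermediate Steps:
j(n, Y) = -7 + 4*Y (j(n, Y) = 4*Y - 7 = -7 + 4*Y)
A(t, K) = √(49 + K)/4 (A(t, K) = √(K + (-7 + 4*14))/4 = √(K + (-7 + 56))/4 = √(K + 49)/4 = √(49 + K)/4)
(4919731 - 4865194)*(T(-173/(-1453)) + A(871, -774)) = (4919731 - 4865194)*(-173/(-1453) + √(49 - 774)/4) = 54537*(-173*(-1/1453) + √(-725)/4) = 54537*(173/1453 + (5*I*√29)/4) = 54537*(173/1453 + 5*I*√29/4) = 9434901/1453 + 272685*I*√29/4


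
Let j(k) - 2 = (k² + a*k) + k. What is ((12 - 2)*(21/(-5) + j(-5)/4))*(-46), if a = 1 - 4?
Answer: -2323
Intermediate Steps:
a = -3
j(k) = 2 + k² - 2*k (j(k) = 2 + ((k² - 3*k) + k) = 2 + (k² - 2*k) = 2 + k² - 2*k)
((12 - 2)*(21/(-5) + j(-5)/4))*(-46) = ((12 - 2)*(21/(-5) + (2 + (-5)² - 2*(-5))/4))*(-46) = (10*(21*(-⅕) + (2 + 25 + 10)*(¼)))*(-46) = (10*(-21/5 + 37*(¼)))*(-46) = (10*(-21/5 + 37/4))*(-46) = (10*(101/20))*(-46) = (101/2)*(-46) = -2323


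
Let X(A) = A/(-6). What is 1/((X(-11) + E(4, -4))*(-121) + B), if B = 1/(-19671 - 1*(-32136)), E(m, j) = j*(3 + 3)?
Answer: 24930/66866417 ≈ 0.00037283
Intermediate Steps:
E(m, j) = 6*j (E(m, j) = j*6 = 6*j)
X(A) = -A/6 (X(A) = A*(-⅙) = -A/6)
B = 1/12465 (B = 1/(-19671 + 32136) = 1/12465 ≈ 8.0225e-5)
1/((X(-11) + E(4, -4))*(-121) + B) = 1/((-⅙*(-11) + 6*(-4))*(-121) + 1/12465) = 1/((11/6 - 24)*(-121) + 1/12465) = 1/(-133/6*(-121) + 1/12465) = 1/(16093/6 + 1/12465) = 1/(66866417/24930) = 24930/66866417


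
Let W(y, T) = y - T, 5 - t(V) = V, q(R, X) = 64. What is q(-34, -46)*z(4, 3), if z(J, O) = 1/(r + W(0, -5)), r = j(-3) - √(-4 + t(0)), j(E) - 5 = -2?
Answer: 64/7 ≈ 9.1429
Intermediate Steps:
t(V) = 5 - V
j(E) = 3 (j(E) = 5 - 2 = 3)
r = 2 (r = 3 - √(-4 + (5 - 1*0)) = 3 - √(-4 + (5 + 0)) = 3 - √(-4 + 5) = 3 - √1 = 3 - 1*1 = 3 - 1 = 2)
z(J, O) = ⅐ (z(J, O) = 1/(2 + (0 - 1*(-5))) = 1/(2 + (0 + 5)) = 1/(2 + 5) = 1/7 = ⅐)
q(-34, -46)*z(4, 3) = 64*(⅐) = 64/7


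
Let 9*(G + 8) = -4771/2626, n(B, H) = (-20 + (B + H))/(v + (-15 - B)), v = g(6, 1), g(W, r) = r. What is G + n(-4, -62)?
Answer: 3619/9090 ≈ 0.39813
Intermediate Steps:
v = 1
n(B, H) = (-20 + B + H)/(-14 - B) (n(B, H) = (-20 + (B + H))/(1 + (-15 - B)) = (-20 + B + H)/(-14 - B))
G = -14911/1818 (G = -8 + (-4771/2626)/9 = -8 + (-4771*1/2626)/9 = -8 + (1/9)*(-367/202) = -8 - 367/1818 = -14911/1818 ≈ -8.2019)
G + n(-4, -62) = -14911/1818 + (20 - 1*(-4) - 1*(-62))/(14 - 4) = -14911/1818 + (20 + 4 + 62)/10 = -14911/1818 + (1/10)*86 = -14911/1818 + 43/5 = 3619/9090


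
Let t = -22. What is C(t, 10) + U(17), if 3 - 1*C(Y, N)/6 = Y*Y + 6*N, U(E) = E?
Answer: -3229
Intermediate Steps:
C(Y, N) = 18 - 36*N - 6*Y**2 (C(Y, N) = 18 - 6*(Y*Y + 6*N) = 18 - 6*(Y**2 + 6*N) = 18 + (-36*N - 6*Y**2) = 18 - 36*N - 6*Y**2)
C(t, 10) + U(17) = (18 - 36*10 - 6*(-22)**2) + 17 = (18 - 360 - 6*484) + 17 = (18 - 360 - 2904) + 17 = -3246 + 17 = -3229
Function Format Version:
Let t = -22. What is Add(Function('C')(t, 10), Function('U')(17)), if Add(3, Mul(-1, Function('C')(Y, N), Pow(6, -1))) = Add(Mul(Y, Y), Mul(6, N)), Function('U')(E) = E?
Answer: -3229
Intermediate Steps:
Function('C')(Y, N) = Add(18, Mul(-36, N), Mul(-6, Pow(Y, 2))) (Function('C')(Y, N) = Add(18, Mul(-6, Add(Mul(Y, Y), Mul(6, N)))) = Add(18, Mul(-6, Add(Pow(Y, 2), Mul(6, N)))) = Add(18, Add(Mul(-36, N), Mul(-6, Pow(Y, 2)))) = Add(18, Mul(-36, N), Mul(-6, Pow(Y, 2))))
Add(Function('C')(t, 10), Function('U')(17)) = Add(Add(18, Mul(-36, 10), Mul(-6, Pow(-22, 2))), 17) = Add(Add(18, -360, Mul(-6, 484)), 17) = Add(Add(18, -360, -2904), 17) = Add(-3246, 17) = -3229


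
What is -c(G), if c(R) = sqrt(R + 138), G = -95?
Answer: -sqrt(43) ≈ -6.5574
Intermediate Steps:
c(R) = sqrt(138 + R)
-c(G) = -sqrt(138 - 95) = -sqrt(43)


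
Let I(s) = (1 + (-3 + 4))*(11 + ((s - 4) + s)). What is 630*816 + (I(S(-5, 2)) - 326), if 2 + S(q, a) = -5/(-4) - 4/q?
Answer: 2568841/5 ≈ 5.1377e+5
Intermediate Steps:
S(q, a) = -¾ - 4/q (S(q, a) = -2 + (-5/(-4) - 4/q) = -2 + (-5*(-¼) - 4/q) = -2 + (5/4 - 4/q) = -¾ - 4/q)
I(s) = 14 + 4*s (I(s) = (1 + 1)*(11 + ((-4 + s) + s)) = 2*(11 + (-4 + 2*s)) = 2*(7 + 2*s) = 14 + 4*s)
630*816 + (I(S(-5, 2)) - 326) = 630*816 + ((14 + 4*(-¾ - 4/(-5))) - 326) = 514080 + ((14 + 4*(-¾ - 4*(-⅕))) - 326) = 514080 + ((14 + 4*(-¾ + ⅘)) - 326) = 514080 + ((14 + 4*(1/20)) - 326) = 514080 + ((14 + ⅕) - 326) = 514080 + (71/5 - 326) = 514080 - 1559/5 = 2568841/5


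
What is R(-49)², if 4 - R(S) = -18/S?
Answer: 31684/2401 ≈ 13.196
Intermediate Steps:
R(S) = 4 + 18/S (R(S) = 4 - (-18)/S = 4 + 18/S)
R(-49)² = (4 + 18/(-49))² = (4 + 18*(-1/49))² = (4 - 18/49)² = (178/49)² = 31684/2401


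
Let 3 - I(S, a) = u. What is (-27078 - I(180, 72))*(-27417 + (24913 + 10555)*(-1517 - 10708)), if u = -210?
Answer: 11834024860647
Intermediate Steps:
I(S, a) = 213 (I(S, a) = 3 - 1*(-210) = 3 + 210 = 213)
(-27078 - I(180, 72))*(-27417 + (24913 + 10555)*(-1517 - 10708)) = (-27078 - 1*213)*(-27417 + (24913 + 10555)*(-1517 - 10708)) = (-27078 - 213)*(-27417 + 35468*(-12225)) = -27291*(-27417 - 433596300) = -27291*(-433623717) = 11834024860647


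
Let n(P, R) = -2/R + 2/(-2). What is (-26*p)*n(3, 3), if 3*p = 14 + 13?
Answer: 390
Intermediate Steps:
n(P, R) = -1 - 2/R (n(P, R) = -2/R + 2*(-1/2) = -2/R - 1 = -1 - 2/R)
p = 9 (p = (14 + 13)/3 = (1/3)*27 = 9)
(-26*p)*n(3, 3) = (-26*9)*((-2 - 1*3)/3) = -78*(-2 - 3) = -78*(-5) = -234*(-5/3) = 390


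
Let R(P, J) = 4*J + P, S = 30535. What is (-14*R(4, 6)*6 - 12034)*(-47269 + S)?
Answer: 240735324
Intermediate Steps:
R(P, J) = P + 4*J
(-14*R(4, 6)*6 - 12034)*(-47269 + S) = (-14*(4 + 4*6)*6 - 12034)*(-47269 + 30535) = (-14*(4 + 24)*6 - 12034)*(-16734) = (-14*28*6 - 12034)*(-16734) = (-392*6 - 12034)*(-16734) = (-2352 - 12034)*(-16734) = -14386*(-16734) = 240735324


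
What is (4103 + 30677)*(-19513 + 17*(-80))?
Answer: -725962940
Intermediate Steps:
(4103 + 30677)*(-19513 + 17*(-80)) = 34780*(-19513 - 1360) = 34780*(-20873) = -725962940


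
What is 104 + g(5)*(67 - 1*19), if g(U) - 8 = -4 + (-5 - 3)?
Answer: -88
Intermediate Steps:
g(U) = -4 (g(U) = 8 + (-4 + (-5 - 3)) = 8 + (-4 - 8) = 8 - 12 = -4)
104 + g(5)*(67 - 1*19) = 104 - 4*(67 - 1*19) = 104 - 4*(67 - 19) = 104 - 4*48 = 104 - 192 = -88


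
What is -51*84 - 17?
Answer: -4301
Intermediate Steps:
-51*84 - 17 = -4284 - 17 = -4301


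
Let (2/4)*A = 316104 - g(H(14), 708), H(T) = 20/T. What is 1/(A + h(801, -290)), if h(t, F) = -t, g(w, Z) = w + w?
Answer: 7/4419809 ≈ 1.5838e-6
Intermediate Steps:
g(w, Z) = 2*w
A = 4425416/7 (A = 2*(316104 - 2*20/14) = 2*(316104 - 2*20*(1/14)) = 2*(316104 - 2*10/7) = 2*(316104 - 1*20/7) = 2*(316104 - 20/7) = 2*(2212708/7) = 4425416/7 ≈ 6.3220e+5)
1/(A + h(801, -290)) = 1/(4425416/7 - 1*801) = 1/(4425416/7 - 801) = 1/(4419809/7) = 7/4419809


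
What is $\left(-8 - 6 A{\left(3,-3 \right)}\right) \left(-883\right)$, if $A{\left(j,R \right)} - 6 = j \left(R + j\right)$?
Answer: $38852$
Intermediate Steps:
$A{\left(j,R \right)} = 6 + j \left(R + j\right)$
$\left(-8 - 6 A{\left(3,-3 \right)}\right) \left(-883\right) = \left(-8 - 6 \left(6 + 3^{2} - 9\right)\right) \left(-883\right) = \left(-8 - 6 \left(6 + 9 - 9\right)\right) \left(-883\right) = \left(-8 - 36\right) \left(-883\right) = \left(-44\right) \left(-883\right) = 38852$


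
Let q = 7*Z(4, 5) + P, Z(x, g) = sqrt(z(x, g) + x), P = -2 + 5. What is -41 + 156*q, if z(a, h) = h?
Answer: 3703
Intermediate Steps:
P = 3
Z(x, g) = sqrt(g + x)
q = 24 (q = 7*sqrt(5 + 4) + 3 = 7*sqrt(9) + 3 = 7*3 + 3 = 21 + 3 = 24)
-41 + 156*q = -41 + 156*24 = -41 + 3744 = 3703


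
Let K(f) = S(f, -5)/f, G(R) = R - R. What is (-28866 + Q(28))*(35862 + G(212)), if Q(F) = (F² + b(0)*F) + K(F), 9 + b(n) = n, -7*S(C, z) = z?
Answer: -99579073329/98 ≈ -1.0161e+9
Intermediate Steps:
S(C, z) = -z/7
G(R) = 0
b(n) = -9 + n
K(f) = 5/(7*f) (K(f) = (-⅐*(-5))/f = 5/(7*f))
Q(F) = F² - 9*F + 5/(7*F) (Q(F) = (F² + (-9 + 0)*F) + 5/(7*F) = (F² - 9*F) + 5/(7*F) = F² - 9*F + 5/(7*F))
(-28866 + Q(28))*(35862 + G(212)) = (-28866 + (28² - 9*28 + (5/7)/28))*(35862 + 0) = (-28866 + (784 - 252 + (5/7)*(1/28)))*35862 = (-28866 + (784 - 252 + 5/196))*35862 = (-28866 + 104277/196)*35862 = -5553459/196*35862 = -99579073329/98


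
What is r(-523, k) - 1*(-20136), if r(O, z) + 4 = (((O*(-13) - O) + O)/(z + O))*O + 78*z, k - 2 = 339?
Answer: 927749/14 ≈ 66268.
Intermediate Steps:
k = 341 (k = 2 + 339 = 341)
r(O, z) = -4 + 78*z - 13*O²/(O + z) (r(O, z) = -4 + ((((O*(-13) - O) + O)/(z + O))*O + 78*z) = -4 + ((((-13*O - O) + O)/(O + z))*O + 78*z) = -4 + (((-14*O + O)/(O + z))*O + 78*z) = -4 + (((-13*O)/(O + z))*O + 78*z) = -4 + ((-13*O/(O + z))*O + 78*z) = -4 + (-13*O²/(O + z) + 78*z) = -4 + (78*z - 13*O²/(O + z)) = -4 + 78*z - 13*O²/(O + z))
r(-523, k) - 1*(-20136) = (-13*(-523)² - 4*(-523) - 4*341 + 78*341² + 78*(-523)*341)/(-523 + 341) - 1*(-20136) = (-13*273529 + 2092 - 1364 + 78*116281 - 13910754)/(-182) + 20136 = -(-3555877 + 2092 - 1364 + 9069918 - 13910754)/182 + 20136 = -1/182*(-8395985) + 20136 = 645845/14 + 20136 = 927749/14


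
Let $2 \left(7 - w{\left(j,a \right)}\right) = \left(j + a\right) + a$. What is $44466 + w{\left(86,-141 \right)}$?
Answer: $44571$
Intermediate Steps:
$w{\left(j,a \right)} = 7 - a - \frac{j}{2}$ ($w{\left(j,a \right)} = 7 - \frac{\left(j + a\right) + a}{2} = 7 - \frac{\left(a + j\right) + a}{2} = 7 - \frac{j + 2 a}{2} = 7 - \left(a + \frac{j}{2}\right) = 7 - a - \frac{j}{2}$)
$44466 + w{\left(86,-141 \right)} = 44466 - -105 = 44466 + \left(7 + 141 - 43\right) = 44466 + 105 = 44571$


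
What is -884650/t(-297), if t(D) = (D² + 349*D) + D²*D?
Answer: 884650/26213517 ≈ 0.033748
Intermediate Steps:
t(D) = D² + D³ + 349*D (t(D) = (D² + 349*D) + D³ = D² + D³ + 349*D)
-884650/t(-297) = -884650*(-1/(297*(349 - 297 + (-297)²))) = -884650*(-1/(297*(349 - 297 + 88209))) = -884650/((-297*88261)) = -884650/(-26213517) = -884650*(-1/26213517) = 884650/26213517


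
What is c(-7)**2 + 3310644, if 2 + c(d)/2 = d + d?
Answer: 3311668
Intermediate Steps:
c(d) = -4 + 4*d (c(d) = -4 + 2*(d + d) = -4 + 2*(2*d) = -4 + 4*d)
c(-7)**2 + 3310644 = (-4 + 4*(-7))**2 + 3310644 = (-4 - 28)**2 + 3310644 = (-32)**2 + 3310644 = 1024 + 3310644 = 3311668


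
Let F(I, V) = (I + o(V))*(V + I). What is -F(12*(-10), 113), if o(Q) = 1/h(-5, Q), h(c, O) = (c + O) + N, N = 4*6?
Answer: -110873/132 ≈ -839.95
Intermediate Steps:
N = 24
h(c, O) = 24 + O + c (h(c, O) = (c + O) + 24 = (O + c) + 24 = 24 + O + c)
o(Q) = 1/(19 + Q) (o(Q) = 1/(24 + Q - 5) = 1/(19 + Q))
F(I, V) = (I + V)*(I + 1/(19 + V)) (F(I, V) = (I + 1/(19 + V))*(V + I) = (I + 1/(19 + V))*(I + V) = (I + V)*(I + 1/(19 + V)))
-F(12*(-10), 113) = -(12*(-10) + 113 + (12*(-10))*(19 + 113)*(12*(-10) + 113))/(19 + 113) = -(-120 + 113 - 120*132*(-120 + 113))/132 = -(-120 + 113 - 120*132*(-7))/132 = -(-120 + 113 + 110880)/132 = -110873/132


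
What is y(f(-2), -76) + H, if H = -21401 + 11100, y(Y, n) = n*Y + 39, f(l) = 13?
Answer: -11250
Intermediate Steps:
y(Y, n) = 39 + Y*n (y(Y, n) = Y*n + 39 = 39 + Y*n)
H = -10301
y(f(-2), -76) + H = (39 + 13*(-76)) - 10301 = (39 - 988) - 10301 = -949 - 10301 = -11250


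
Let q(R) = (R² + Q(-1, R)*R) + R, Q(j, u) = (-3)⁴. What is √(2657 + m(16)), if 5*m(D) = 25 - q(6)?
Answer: √63910/5 ≈ 50.561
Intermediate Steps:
Q(j, u) = 81
q(R) = R² + 82*R (q(R) = (R² + 81*R) + R = R² + 82*R)
m(D) = -503/5 (m(D) = (25 - 6*(82 + 6))/5 = (25 - 6*88)/5 = (25 - 1*528)/5 = (25 - 528)/5 = (⅕)*(-503) = -503/5)
√(2657 + m(16)) = √(2657 - 503/5) = √(12782/5) = √63910/5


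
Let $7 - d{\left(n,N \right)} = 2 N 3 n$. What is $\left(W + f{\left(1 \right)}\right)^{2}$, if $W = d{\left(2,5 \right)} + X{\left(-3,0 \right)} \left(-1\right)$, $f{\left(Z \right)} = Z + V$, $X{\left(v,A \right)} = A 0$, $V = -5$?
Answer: $3249$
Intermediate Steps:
$X{\left(v,A \right)} = 0$
$f{\left(Z \right)} = -5 + Z$ ($f{\left(Z \right)} = Z - 5 = -5 + Z$)
$d{\left(n,N \right)} = 7 - 6 N n$ ($d{\left(n,N \right)} = 7 - 2 N 3 n = 7 - 6 N n$)
$W = -53$ ($W = \left(7 - 30 \cdot 2\right) + 0 \left(-1\right) = \left(7 - 60\right) + 0 = -53 + 0 = -53$)
$\left(W + f{\left(1 \right)}\right)^{2} = \left(-53 + \left(-5 + 1\right)\right)^{2} = \left(-53 - 4\right)^{2} = \left(-57\right)^{2} = 3249$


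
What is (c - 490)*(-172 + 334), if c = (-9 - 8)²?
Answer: -32562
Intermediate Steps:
c = 289 (c = (-17)² = 289)
(c - 490)*(-172 + 334) = (289 - 490)*(-172 + 334) = -201*162 = -32562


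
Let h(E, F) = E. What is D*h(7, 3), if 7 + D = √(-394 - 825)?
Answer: -49 + 7*I*√1219 ≈ -49.0 + 244.4*I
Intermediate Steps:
D = -7 + I*√1219 (D = -7 + √(-394 - 825) = -7 + √(-1219) = -7 + I*√1219 ≈ -7.0 + 34.914*I)
D*h(7, 3) = (-7 + I*√1219)*7 = -49 + 7*I*√1219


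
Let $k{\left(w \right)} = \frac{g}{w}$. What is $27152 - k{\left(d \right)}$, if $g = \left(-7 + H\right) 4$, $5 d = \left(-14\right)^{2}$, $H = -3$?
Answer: $\frac{1330498}{49} \approx 27153.0$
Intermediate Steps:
$d = \frac{196}{5}$ ($d = \frac{\left(-14\right)^{2}}{5} = \frac{1}{5} \cdot 196 = \frac{196}{5} \approx 39.2$)
$g = -40$ ($g = \left(-7 - 3\right) 4 = \left(-10\right) 4 = -40$)
$k{\left(w \right)} = - \frac{40}{w}$
$27152 - k{\left(d \right)} = 27152 - - \frac{40}{\frac{196}{5}} = 27152 - \left(-40\right) \frac{5}{196} = 27152 - - \frac{50}{49} = 27152 + \frac{50}{49} = \frac{1330498}{49}$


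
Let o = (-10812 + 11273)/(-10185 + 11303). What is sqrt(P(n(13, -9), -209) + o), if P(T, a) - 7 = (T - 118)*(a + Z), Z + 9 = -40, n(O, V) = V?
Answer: 5*sqrt(1638570986)/1118 ≈ 181.03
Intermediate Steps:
Z = -49 (Z = -9 - 40 = -49)
o = 461/1118 ≈ 0.41234
P(T, a) = 7 + (-118 + T)*(-49 + a) (P(T, a) = 7 + (T - 118)*(a - 49) = 7 + (-118 + T)*(-49 + a))
sqrt(P(n(13, -9), -209) + o) = sqrt((5789 - 118*(-209) - 49*(-9) - 9*(-209)) + 461/1118) = sqrt((5789 + 24662 + 441 + 1881) + 461/1118) = sqrt(32773 + 461/1118) = sqrt(36640675/1118) = 5*sqrt(1638570986)/1118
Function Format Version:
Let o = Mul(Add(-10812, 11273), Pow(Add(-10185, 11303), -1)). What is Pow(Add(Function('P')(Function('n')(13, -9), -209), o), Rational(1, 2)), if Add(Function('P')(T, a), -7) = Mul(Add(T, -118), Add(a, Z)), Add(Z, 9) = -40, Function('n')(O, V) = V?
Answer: Mul(Rational(5, 1118), Pow(1638570986, Rational(1, 2))) ≈ 181.03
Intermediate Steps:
Z = -49 (Z = Add(-9, -40) = -49)
o = Rational(461, 1118) (o = Mul(461, Pow(1118, -1)) = Mul(461, Rational(1, 1118)) = Rational(461, 1118) ≈ 0.41234)
Function('P')(T, a) = Add(7, Mul(Add(-118, T), Add(-49, a))) (Function('P')(T, a) = Add(7, Mul(Add(T, -118), Add(a, -49))) = Add(7, Mul(Add(-118, T), Add(-49, a))))
Pow(Add(Function('P')(Function('n')(13, -9), -209), o), Rational(1, 2)) = Pow(Add(Add(5789, Mul(-118, -209), Mul(-49, -9), Mul(-9, -209)), Rational(461, 1118)), Rational(1, 2)) = Pow(Add(Add(5789, 24662, 441, 1881), Rational(461, 1118)), Rational(1, 2)) = Pow(Add(32773, Rational(461, 1118)), Rational(1, 2)) = Pow(Rational(36640675, 1118), Rational(1, 2)) = Mul(Rational(5, 1118), Pow(1638570986, Rational(1, 2)))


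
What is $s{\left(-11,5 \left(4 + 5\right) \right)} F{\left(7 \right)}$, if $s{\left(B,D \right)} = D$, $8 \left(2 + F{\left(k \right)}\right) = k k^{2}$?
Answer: $\frac{14715}{8} \approx 1839.4$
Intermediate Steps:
$F{\left(k \right)} = -2 + \frac{k^{3}}{8}$ ($F{\left(k \right)} = -2 + \frac{k k^{2}}{8} = -2 + \frac{k^{3}}{8}$)
$s{\left(-11,5 \left(4 + 5\right) \right)} F{\left(7 \right)} = 5 \left(4 + 5\right) \left(-2 + \frac{7^{3}}{8}\right) = 5 \cdot 9 \left(-2 + \frac{1}{8} \cdot 343\right) = 45 \left(-2 + \frac{343}{8}\right) = 45 \cdot \frac{327}{8} = \frac{14715}{8}$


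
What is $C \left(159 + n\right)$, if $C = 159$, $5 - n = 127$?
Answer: $5883$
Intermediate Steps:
$n = -122$ ($n = 5 - 127 = -122$)
$C \left(159 + n\right) = 159 \left(159 - 122\right) = 159 \cdot 37 = 5883$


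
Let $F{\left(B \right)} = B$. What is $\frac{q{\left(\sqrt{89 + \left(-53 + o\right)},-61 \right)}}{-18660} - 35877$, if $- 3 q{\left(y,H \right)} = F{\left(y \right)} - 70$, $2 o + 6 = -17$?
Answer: $- \frac{200839453}{5598} + \frac{7 \sqrt{2}}{111960} \approx -35877.0$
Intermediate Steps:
$o = - \frac{23}{2}$ ($o = -3 + \frac{1}{2} \left(-17\right) = -3 - \frac{17}{2} = - \frac{23}{2} \approx -11.5$)
$q{\left(y,H \right)} = \frac{70}{3} - \frac{y}{3}$ ($q{\left(y,H \right)} = - \frac{y - 70}{3} = - \frac{-70 + y}{3} = \frac{70}{3} - \frac{y}{3}$)
$\frac{q{\left(\sqrt{89 + \left(-53 + o\right)},-61 \right)}}{-18660} - 35877 = \frac{\frac{70}{3} - \frac{\sqrt{89 - \frac{129}{2}}}{3}}{-18660} - 35877 = \left(\frac{70}{3} - \frac{\sqrt{89 - \frac{129}{2}}}{3}\right) \left(- \frac{1}{18660}\right) - 35877 = \left(\frac{70}{3} - \frac{\sqrt{\frac{49}{2}}}{3}\right) \left(- \frac{1}{18660}\right) - 35877 = \left(\frac{70}{3} - \frac{\frac{7}{2} \sqrt{2}}{3}\right) \left(- \frac{1}{18660}\right) - 35877 = \left(\frac{70}{3} - \frac{7 \sqrt{2}}{6}\right) \left(- \frac{1}{18660}\right) - 35877 = \left(- \frac{7}{5598} + \frac{7 \sqrt{2}}{111960}\right) - 35877 = - \frac{200839453}{5598} + \frac{7 \sqrt{2}}{111960}$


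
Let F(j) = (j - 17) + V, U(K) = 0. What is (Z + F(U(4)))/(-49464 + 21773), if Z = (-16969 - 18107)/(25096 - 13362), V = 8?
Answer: 70341/162463097 ≈ 0.00043297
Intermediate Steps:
F(j) = -9 + j (F(j) = (j - 17) + 8 = (-17 + j) + 8 = -9 + j)
Z = -17538/5867 (Z = -35076/11734 = -35076*1/11734 = -17538/5867 ≈ -2.9893)
(Z + F(U(4)))/(-49464 + 21773) = (-17538/5867 + (-9 + 0))/(-49464 + 21773) = (-17538/5867 - 9)/(-27691) = -70341/5867*(-1/27691) = 70341/162463097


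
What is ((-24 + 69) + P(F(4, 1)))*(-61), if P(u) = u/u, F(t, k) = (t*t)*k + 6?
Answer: -2806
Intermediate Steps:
F(t, k) = 6 + k*t² (F(t, k) = t²*k + 6 = k*t² + 6 = 6 + k*t²)
P(u) = 1
((-24 + 69) + P(F(4, 1)))*(-61) = ((-24 + 69) + 1)*(-61) = (45 + 1)*(-61) = 46*(-61) = -2806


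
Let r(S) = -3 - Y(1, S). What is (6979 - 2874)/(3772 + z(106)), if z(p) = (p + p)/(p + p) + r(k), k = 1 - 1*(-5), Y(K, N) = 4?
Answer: 4105/3766 ≈ 1.0900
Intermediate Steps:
k = 6 (k = 1 + 5 = 6)
r(S) = -7 (r(S) = -3 - 1*4 = -3 - 4 = -7)
z(p) = -6 (z(p) = (p + p)/(p + p) - 7 = (2*p)/((2*p)) - 7 = (2*p)*(1/(2*p)) - 7 = 1 - 7 = -6)
(6979 - 2874)/(3772 + z(106)) = (6979 - 2874)/(3772 - 6) = 4105/3766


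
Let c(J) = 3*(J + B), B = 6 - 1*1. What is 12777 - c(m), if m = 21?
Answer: 12699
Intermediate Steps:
B = 5 (B = 6 - 1 = 5)
c(J) = 15 + 3*J (c(J) = 3*(J + 5) = 3*(5 + J) = 15 + 3*J)
12777 - c(m) = 12777 - (15 + 3*21) = 12777 - (15 + 63) = 12777 - 1*78 = 12777 - 78 = 12699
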